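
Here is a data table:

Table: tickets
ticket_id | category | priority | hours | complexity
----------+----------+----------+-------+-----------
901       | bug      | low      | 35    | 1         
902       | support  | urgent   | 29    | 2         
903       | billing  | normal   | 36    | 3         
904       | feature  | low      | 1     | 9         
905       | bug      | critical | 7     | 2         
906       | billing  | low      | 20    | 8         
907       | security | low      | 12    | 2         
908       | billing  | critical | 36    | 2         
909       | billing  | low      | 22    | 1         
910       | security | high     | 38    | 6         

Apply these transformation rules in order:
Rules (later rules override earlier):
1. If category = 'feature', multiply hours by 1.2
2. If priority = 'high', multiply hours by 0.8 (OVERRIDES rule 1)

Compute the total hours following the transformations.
228.6

Step 1: Rule 2 takes priority for records with priority = 'high'
  - 1 records: 38 × 0.8 = 30.4
Step 2: Rule 1 applies to remaining records with category = 'feature'
  - 1 records: 1 × 1.2 = 1.2
Step 3: Other records unchanged: 197
Step 4: Final sum = 30.4 + 1.2 + 197 = 228.6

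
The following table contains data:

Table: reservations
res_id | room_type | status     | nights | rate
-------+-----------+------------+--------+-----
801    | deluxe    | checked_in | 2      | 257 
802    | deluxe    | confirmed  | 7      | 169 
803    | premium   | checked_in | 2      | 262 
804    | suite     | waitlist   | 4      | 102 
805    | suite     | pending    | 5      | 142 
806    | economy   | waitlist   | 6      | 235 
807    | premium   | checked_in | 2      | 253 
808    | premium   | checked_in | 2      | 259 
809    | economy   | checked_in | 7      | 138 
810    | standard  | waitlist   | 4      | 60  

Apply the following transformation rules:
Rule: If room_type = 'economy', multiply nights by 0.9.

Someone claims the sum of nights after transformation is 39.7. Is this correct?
Yes, the result is correct.

Step 1: Calculate the correct sum after transformation
Step 2: Apply multiplier 0.9 to records where room_type = 'economy'
Step 3: Correct result = 39.7
Step 4: Claimed result = 39.7
Step 5: 39.7 = 39.7 ✓
Conclusion: The claimed result is correct.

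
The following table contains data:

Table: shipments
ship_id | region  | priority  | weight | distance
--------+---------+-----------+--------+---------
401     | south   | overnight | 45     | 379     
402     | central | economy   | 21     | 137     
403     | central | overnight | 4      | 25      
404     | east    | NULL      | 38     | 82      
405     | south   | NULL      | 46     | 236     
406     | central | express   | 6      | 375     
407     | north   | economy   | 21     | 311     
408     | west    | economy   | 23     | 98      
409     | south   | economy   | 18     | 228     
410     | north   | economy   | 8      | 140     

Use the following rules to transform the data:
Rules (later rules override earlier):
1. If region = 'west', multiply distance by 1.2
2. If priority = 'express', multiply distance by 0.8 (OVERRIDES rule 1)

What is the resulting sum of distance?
1955.6

Step 1: Rule 2 takes priority for records with priority = 'express'
  - 1 records: 375 × 0.8 = 300.0
Step 2: Rule 1 applies to remaining records with region = 'west'
  - 1 records: 98 × 1.2 = 117.6
Step 3: Other records unchanged: 1538
Step 4: Final sum = 300.0 + 117.6 + 1538 = 1955.6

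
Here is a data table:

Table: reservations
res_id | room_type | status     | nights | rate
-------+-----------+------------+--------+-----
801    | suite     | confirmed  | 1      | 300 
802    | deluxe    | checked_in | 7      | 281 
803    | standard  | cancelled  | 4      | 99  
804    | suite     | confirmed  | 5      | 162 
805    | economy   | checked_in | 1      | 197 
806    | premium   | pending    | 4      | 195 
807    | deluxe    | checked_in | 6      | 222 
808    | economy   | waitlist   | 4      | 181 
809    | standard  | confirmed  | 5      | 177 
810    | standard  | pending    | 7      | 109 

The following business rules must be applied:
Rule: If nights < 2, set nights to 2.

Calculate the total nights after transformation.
46

Step 1: 2 records have nights < 2
Step 2: These records originally summed to 2
Step 3: After setting to minimum: 2 × 2 = 4
Step 4: Unaffected records sum: 42
Step 5: Final sum = 4 + 42 = 46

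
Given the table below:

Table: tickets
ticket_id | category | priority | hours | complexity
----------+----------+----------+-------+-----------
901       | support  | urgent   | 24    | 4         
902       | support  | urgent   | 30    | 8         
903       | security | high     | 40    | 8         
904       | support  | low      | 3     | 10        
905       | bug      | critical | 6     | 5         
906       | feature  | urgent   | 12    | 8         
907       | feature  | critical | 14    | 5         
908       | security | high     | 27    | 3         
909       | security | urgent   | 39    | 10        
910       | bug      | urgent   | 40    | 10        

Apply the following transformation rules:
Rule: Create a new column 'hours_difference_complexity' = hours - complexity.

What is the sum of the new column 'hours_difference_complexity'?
164

Step 1: For each record, compute hours - complexity
Example calculations:
  24 - 4 = 20
  30 - 8 = 22
  40 - 8 = 32
  ...
Step 2: Sum all derived values
Step 3: Total = 164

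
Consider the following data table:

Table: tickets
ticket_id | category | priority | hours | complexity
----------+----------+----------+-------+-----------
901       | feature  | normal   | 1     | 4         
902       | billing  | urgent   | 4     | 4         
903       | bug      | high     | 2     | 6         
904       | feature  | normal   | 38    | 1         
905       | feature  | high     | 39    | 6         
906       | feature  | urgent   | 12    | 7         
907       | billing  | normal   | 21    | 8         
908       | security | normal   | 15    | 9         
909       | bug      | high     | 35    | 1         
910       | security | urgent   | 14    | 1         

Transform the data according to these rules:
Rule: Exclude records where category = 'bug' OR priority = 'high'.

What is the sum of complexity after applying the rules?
34

Step 1: Find records where category = 'bug' OR priority = 'high'
Step 2: 3 records match, summing to 13
Step 3: Original sum: 47
Step 4: Remaining sum = 47 - 13 = 34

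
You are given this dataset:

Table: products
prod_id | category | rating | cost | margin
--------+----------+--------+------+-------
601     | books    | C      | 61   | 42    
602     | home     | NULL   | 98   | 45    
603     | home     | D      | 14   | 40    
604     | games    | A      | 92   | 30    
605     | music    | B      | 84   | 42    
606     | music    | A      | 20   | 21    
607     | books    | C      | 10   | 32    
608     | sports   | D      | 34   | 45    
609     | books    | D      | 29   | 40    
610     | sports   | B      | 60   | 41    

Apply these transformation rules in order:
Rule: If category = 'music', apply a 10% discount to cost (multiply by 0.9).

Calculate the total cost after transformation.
491.6

Step 1: Records with category = 'music' have total cost = 104
Step 2: Apply multiplier: 104 × 0.9 = 93.6
Step 3: Other records total: 398
Step 4: Final sum = 93.6 + 398 = 491.6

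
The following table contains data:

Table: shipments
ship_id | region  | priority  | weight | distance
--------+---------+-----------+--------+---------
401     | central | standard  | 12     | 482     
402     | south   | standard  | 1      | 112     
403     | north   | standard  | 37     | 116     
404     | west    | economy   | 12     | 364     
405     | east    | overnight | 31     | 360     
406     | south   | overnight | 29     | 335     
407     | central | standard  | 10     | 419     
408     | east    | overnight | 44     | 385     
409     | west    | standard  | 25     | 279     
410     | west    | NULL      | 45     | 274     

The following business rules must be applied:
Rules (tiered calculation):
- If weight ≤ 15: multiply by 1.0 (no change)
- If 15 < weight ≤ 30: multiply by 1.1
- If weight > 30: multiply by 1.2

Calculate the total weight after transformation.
282.8

Step 1: Tier 1 (weight ≤ 15): 4 records, sum = 35 × 1.0 = 35.0
Step 2: Tier 2 (15 < weight ≤ 30): 2 records, sum = 54 × 1.1 = 59.4
Step 3: Tier 3 (weight > 30): 4 records, sum = 157 × 1.2 = 188.4
Step 4: Final sum = 35.0 + 59.4 + 188.4 = 282.8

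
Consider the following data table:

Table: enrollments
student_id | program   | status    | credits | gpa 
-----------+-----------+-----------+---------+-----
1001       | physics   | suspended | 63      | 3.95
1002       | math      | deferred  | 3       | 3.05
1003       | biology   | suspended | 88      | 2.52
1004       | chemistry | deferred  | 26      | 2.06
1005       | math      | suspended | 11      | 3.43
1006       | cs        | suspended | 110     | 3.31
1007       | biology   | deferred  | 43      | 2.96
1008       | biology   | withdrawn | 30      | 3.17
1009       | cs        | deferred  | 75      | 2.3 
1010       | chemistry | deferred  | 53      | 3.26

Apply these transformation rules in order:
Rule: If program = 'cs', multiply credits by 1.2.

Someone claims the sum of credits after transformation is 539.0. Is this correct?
Yes, the result is correct.

Step 1: Calculate the correct sum after transformation
Step 2: Apply multiplier 1.2 to records where program = 'cs'
Step 3: Correct result = 539.0
Step 4: Claimed result = 539.0
Step 5: 539.0 = 539.0 ✓
Conclusion: The claimed result is correct.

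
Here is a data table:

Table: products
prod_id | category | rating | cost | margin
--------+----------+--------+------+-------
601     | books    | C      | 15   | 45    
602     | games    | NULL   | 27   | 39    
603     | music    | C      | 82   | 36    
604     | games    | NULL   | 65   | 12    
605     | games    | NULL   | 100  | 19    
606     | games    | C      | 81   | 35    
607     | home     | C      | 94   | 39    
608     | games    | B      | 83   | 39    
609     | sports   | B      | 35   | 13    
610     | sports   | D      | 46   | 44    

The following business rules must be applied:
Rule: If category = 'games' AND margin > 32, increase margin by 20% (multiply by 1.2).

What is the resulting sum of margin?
343.6

Step 1: Find records where category = 'games' AND margin > 32
Step 2: 3 records match, summing to 113
Step 3: After multiplier: 113 × 1.2 = 135.6
Step 4: Unaffected records sum: 208
Step 5: Final sum = 135.6 + 208 = 343.6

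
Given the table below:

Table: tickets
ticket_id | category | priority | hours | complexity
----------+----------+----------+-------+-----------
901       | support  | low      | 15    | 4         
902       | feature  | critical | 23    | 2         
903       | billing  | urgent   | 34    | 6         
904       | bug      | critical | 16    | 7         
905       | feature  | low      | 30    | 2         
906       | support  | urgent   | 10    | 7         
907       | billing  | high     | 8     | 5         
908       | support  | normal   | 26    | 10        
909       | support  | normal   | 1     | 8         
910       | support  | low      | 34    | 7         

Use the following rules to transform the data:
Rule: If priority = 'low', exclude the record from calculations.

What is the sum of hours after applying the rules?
118

Step 1: Identify records where priority = 'low'
Step 2: The excluded records sum to 79
Step 3: Original total hours = 197
Step 4: Remaining total = 197 - 79 = 118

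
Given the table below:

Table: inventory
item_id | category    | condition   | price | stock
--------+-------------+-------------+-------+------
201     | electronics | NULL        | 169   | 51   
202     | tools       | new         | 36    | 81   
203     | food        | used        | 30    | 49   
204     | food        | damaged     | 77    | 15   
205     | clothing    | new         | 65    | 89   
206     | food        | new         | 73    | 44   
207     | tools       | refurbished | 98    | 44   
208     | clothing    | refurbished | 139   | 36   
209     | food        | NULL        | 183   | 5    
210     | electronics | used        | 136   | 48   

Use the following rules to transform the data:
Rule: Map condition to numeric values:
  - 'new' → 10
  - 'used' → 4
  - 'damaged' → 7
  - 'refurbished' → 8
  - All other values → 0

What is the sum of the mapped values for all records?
61

Step 1: Apply mapping to each record
Step 2: Count by status:
  'new': 3 records × 10 = 30
  'used': 2 records × 4 = 8
  'damaged': 1 records × 7 = 7
  'refurbished': 2 records × 8 = 16
Step 3: Sum all mapped values = 61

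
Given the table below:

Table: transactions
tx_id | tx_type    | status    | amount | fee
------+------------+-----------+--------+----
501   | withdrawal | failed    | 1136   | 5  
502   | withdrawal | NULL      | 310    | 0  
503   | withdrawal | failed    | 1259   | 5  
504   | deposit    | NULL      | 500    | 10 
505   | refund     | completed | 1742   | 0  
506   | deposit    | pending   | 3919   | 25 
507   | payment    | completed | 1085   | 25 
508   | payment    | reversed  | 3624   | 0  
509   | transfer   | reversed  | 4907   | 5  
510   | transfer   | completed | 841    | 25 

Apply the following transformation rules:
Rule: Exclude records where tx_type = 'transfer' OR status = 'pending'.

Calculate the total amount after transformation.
9656

Step 1: Find records where tx_type = 'transfer' OR status = 'pending'
Step 2: 3 records match, summing to 9667
Step 3: Original sum: 19323
Step 4: Remaining sum = 19323 - 9667 = 9656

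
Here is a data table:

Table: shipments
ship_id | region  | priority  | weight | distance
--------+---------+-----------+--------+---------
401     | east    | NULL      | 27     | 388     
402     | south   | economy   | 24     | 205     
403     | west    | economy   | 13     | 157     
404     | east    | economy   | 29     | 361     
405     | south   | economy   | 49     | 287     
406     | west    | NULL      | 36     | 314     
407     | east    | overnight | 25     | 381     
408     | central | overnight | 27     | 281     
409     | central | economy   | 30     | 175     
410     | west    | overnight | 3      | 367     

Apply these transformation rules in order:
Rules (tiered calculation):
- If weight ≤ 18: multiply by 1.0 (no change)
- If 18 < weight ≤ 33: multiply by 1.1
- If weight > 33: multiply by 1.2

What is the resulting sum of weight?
296.2

Step 1: Tier 1 (weight ≤ 18): 2 records, sum = 16 × 1.0 = 16.0
Step 2: Tier 2 (18 < weight ≤ 33): 6 records, sum = 162 × 1.1 = 178.2
Step 3: Tier 3 (weight > 33): 2 records, sum = 85 × 1.2 = 102.0
Step 4: Final sum = 16.0 + 178.2 + 102.0 = 296.2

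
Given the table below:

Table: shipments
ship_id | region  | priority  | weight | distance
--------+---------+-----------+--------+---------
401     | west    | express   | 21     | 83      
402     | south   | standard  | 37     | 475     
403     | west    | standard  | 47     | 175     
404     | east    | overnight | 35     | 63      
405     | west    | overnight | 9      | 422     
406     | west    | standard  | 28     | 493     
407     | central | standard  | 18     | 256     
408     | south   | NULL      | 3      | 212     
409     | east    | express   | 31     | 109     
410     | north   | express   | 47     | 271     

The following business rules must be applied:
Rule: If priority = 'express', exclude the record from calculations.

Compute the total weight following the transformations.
177

Step 1: Identify records where priority = 'express'
Step 2: The excluded records sum to 99
Step 3: Original total weight = 276
Step 4: Remaining total = 276 - 99 = 177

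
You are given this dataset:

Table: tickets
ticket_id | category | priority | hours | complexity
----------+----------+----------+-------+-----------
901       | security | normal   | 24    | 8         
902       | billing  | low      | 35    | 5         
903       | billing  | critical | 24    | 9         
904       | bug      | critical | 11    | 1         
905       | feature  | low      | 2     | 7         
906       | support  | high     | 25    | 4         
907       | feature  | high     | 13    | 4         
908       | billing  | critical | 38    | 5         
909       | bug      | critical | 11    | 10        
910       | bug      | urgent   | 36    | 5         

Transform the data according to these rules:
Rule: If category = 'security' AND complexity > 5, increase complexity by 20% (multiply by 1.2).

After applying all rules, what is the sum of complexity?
59.6

Step 1: Find records where category = 'security' AND complexity > 5
Step 2: 1 records match, summing to 8
Step 3: After multiplier: 8 × 1.2 = 9.6
Step 4: Unaffected records sum: 50
Step 5: Final sum = 9.6 + 50 = 59.6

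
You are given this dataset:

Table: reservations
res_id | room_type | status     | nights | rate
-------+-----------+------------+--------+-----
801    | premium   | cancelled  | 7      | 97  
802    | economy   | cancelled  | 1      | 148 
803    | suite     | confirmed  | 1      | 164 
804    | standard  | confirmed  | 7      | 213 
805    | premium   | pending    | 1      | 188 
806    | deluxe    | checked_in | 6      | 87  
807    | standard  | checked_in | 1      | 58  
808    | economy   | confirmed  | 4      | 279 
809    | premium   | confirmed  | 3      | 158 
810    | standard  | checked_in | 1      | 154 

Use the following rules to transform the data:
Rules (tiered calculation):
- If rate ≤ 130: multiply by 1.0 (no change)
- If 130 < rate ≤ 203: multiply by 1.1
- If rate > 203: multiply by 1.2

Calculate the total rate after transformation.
1725.6

Step 1: Tier 1 (rate ≤ 130): 3 records, sum = 242 × 1.0 = 242.0
Step 2: Tier 2 (130 < rate ≤ 203): 5 records, sum = 812 × 1.1 = 893.2
Step 3: Tier 3 (rate > 203): 2 records, sum = 492 × 1.2 = 590.4
Step 4: Final sum = 242.0 + 893.2 + 590.4 = 1725.6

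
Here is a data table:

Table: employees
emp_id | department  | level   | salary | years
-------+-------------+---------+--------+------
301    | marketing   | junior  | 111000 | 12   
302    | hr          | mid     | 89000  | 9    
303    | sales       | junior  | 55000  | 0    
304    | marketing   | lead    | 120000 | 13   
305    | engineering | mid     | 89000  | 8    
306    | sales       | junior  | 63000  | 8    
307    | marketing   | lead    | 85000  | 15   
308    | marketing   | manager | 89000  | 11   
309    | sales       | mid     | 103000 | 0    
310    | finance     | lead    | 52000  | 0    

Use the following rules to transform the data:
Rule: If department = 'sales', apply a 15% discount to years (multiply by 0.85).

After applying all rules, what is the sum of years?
74.8

Step 1: Records with department = 'sales' have total years = 8
Step 2: Apply multiplier: 8 × 0.85 = 6.8
Step 3: Other records total: 68
Step 4: Final sum = 6.8 + 68 = 74.8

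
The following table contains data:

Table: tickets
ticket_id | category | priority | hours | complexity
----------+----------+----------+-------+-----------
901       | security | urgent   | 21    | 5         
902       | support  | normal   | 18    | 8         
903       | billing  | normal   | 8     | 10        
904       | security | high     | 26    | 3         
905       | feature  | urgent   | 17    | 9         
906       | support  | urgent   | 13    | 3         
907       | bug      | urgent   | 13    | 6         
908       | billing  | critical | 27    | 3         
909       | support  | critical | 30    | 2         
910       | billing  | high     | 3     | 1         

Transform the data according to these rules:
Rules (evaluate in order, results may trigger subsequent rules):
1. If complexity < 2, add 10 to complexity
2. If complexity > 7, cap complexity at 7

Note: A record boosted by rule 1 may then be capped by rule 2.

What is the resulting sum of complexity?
50

Step 1: Apply rule 1 to records with complexity < 2
  - 1 records get bonus of 10
  - Of these, 1 records then exceed 7 and get capped
Step 2: Apply rule 2 to records with complexity > 7
  - 3 records (original) are capped
Step 3: Calculate final sum = 50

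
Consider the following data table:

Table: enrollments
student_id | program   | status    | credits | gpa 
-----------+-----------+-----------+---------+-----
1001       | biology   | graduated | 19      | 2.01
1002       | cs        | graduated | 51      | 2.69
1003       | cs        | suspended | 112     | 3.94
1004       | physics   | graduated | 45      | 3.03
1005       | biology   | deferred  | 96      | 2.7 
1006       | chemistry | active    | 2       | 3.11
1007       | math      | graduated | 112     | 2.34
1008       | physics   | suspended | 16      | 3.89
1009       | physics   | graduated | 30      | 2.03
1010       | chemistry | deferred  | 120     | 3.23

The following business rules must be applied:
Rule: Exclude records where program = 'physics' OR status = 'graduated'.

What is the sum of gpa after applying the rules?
12.98

Step 1: Find records where program = 'physics' OR status = 'graduated'
Step 2: 6 records match, summing to 15.99
Step 3: Original sum: 28.97
Step 4: Remaining sum = 28.97 - 15.99 = 12.98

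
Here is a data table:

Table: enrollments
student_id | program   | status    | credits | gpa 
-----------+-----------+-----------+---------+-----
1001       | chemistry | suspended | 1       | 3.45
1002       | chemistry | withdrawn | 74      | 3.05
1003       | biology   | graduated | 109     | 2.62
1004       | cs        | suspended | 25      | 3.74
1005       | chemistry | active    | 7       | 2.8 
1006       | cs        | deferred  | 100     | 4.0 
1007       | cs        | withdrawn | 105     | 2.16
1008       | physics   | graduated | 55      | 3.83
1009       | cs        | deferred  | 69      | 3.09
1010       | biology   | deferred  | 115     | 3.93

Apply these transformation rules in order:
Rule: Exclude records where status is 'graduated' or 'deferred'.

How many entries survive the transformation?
5

Step 1: Count records to exclude
  - 2 (graduated) + 3 (deferred) = 5 records
Step 2: Total records: 10
Step 3: Remaining = 10 - 5 = 5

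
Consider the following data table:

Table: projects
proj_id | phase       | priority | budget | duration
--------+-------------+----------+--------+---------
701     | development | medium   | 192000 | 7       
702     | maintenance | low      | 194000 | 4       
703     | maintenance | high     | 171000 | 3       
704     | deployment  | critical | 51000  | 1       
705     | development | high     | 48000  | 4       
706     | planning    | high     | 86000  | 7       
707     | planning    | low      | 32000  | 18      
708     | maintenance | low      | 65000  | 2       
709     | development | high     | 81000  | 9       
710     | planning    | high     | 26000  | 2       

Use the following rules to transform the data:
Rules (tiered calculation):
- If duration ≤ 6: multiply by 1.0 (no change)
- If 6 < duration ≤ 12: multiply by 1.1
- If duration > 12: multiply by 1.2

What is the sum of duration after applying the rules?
62.9

Step 1: Tier 1 (duration ≤ 6): 6 records, sum = 16 × 1.0 = 16.0
Step 2: Tier 2 (6 < duration ≤ 12): 3 records, sum = 23 × 1.1 = 25.3
Step 3: Tier 3 (duration > 12): 1 records, sum = 18 × 1.2 = 21.6
Step 4: Final sum = 16.0 + 25.3 + 21.6 = 62.9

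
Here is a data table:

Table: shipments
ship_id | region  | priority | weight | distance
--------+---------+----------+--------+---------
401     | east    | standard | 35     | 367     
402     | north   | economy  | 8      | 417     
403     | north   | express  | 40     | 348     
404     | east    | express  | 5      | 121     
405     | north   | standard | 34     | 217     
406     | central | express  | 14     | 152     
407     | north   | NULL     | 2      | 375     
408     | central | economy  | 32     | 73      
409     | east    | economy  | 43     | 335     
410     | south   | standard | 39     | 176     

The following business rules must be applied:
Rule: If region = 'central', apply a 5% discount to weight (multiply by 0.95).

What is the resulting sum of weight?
249.7

Step 1: Records with region = 'central' have total weight = 46
Step 2: Apply multiplier: 46 × 0.95 = 43.7
Step 3: Other records total: 206
Step 4: Final sum = 43.7 + 206 = 249.7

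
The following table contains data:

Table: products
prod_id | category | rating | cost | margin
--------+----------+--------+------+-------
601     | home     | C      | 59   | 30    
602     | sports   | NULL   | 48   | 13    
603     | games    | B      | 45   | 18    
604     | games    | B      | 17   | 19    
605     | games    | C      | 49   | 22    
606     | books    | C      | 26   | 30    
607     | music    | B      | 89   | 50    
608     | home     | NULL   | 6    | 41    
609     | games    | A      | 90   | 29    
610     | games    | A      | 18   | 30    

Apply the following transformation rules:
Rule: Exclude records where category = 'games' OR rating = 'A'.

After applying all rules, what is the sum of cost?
228

Step 1: Find records where category = 'games' OR rating = 'A'
Step 2: 5 records match, summing to 219
Step 3: Original sum: 447
Step 4: Remaining sum = 447 - 219 = 228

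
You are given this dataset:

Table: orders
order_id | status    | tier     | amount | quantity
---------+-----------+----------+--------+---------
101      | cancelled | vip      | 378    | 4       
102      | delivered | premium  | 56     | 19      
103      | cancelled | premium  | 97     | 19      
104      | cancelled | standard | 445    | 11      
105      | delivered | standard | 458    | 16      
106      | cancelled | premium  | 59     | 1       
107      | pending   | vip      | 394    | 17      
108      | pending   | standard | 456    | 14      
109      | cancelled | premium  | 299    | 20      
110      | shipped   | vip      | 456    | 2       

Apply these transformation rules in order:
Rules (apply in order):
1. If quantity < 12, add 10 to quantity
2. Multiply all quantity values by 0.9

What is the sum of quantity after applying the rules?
146.7

Step 1: Apply Rule 1 - Add 10 to records with quantity < 12
  - 4 records affected: 18 + (4 × 10) = 58
  - Unaffected records: 105
  - Sum after Rule 1: 163
Step 2: Apply Rule 2 - Multiply all by 0.9
  - 163 × 0.9 = 146.7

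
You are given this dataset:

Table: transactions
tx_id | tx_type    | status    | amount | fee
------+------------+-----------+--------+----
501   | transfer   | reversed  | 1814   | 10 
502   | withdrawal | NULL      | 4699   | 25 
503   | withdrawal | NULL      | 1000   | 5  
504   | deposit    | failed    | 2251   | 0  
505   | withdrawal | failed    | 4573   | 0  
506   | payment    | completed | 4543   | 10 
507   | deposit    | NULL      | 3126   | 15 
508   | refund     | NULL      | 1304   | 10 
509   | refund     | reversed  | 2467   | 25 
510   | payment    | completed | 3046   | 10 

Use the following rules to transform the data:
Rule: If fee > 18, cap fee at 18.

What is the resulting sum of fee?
96

Step 1: 2 records have fee > 18
Step 2: These records originally summed to 50
Step 3: After capping: 2 × 18 = 36
Step 4: Unaffected records sum: 60
Step 5: Final sum = 36 + 60 = 96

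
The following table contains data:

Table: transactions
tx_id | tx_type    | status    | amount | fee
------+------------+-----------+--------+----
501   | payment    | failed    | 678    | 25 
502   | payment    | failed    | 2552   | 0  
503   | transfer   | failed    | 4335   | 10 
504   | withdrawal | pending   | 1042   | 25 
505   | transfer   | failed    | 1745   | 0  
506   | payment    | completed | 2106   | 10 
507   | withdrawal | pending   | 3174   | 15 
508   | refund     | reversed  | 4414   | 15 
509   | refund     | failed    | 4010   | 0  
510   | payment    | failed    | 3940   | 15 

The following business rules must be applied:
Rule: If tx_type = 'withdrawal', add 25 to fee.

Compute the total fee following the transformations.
165

Step 1: Count records where tx_type = 'withdrawal': 2
Step 2: Total bonus added: 2 × 25 = 50
Step 3: Original sum of fee: 115
Step 4: Final sum = 115 + 50 = 165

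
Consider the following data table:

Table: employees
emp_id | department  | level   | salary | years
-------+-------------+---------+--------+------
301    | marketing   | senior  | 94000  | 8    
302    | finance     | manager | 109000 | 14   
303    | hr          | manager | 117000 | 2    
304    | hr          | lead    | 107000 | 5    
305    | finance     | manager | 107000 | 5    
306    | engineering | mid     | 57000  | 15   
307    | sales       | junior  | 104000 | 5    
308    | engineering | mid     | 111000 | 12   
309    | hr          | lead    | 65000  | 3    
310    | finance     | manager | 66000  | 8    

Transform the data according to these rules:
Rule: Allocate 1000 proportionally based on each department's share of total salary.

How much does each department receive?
engineering: 179.3, finance: 300.96, hr: 308.43, marketing: 100.32, sales: 110.99

Step 1: Calculate total salary = 937000
Step 2: Calculate each department's proportion:
  engineering: 168000/937000 = 17.93% → 179.3
  finance: 282000/937000 = 30.10% → 300.96
  hr: 289000/937000 = 30.84% → 308.43
  marketing: 94000/937000 = 10.03% → 100.32
  sales: 104000/937000 = 11.10% → 110.99
Step 3: Verify: sum of allocations ≈ 1000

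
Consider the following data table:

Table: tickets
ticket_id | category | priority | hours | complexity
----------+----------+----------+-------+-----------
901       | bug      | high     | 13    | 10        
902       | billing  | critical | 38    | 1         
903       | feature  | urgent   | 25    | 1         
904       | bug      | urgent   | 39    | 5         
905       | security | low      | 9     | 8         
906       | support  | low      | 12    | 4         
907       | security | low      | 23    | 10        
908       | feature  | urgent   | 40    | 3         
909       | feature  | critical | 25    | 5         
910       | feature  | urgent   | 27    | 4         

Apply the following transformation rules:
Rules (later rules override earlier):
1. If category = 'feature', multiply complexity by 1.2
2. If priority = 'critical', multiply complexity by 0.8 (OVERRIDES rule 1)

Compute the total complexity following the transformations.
51.4

Step 1: Rule 2 takes priority for records with priority = 'critical'
  - 2 records: 6 × 0.8 = 4.8
Step 2: Rule 1 applies to remaining records with category = 'feature'
  - 3 records: 8 × 1.2 = 9.6
Step 3: Other records unchanged: 37
Step 4: Final sum = 4.8 + 9.6 + 37 = 51.4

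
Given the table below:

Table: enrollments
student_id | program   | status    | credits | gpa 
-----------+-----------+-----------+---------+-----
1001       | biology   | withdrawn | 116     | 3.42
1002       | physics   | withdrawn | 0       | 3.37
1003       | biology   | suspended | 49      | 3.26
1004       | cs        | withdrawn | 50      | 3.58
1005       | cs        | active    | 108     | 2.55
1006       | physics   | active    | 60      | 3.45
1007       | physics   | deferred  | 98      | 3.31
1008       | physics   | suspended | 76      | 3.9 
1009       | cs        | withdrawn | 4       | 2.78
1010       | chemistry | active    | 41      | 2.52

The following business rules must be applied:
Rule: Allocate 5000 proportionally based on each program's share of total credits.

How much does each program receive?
biology: 1370.43, chemistry: 340.53, cs: 1345.51, physics: 1943.52

Step 1: Calculate total credits = 602
Step 2: Calculate each program's proportion:
  biology: 165/602 = 27.41% → 1370.43
  chemistry: 41/602 = 6.81% → 340.53
  cs: 162/602 = 26.91% → 1345.51
  physics: 234/602 = 38.87% → 1943.52
Step 3: Verify: sum of allocations ≈ 5000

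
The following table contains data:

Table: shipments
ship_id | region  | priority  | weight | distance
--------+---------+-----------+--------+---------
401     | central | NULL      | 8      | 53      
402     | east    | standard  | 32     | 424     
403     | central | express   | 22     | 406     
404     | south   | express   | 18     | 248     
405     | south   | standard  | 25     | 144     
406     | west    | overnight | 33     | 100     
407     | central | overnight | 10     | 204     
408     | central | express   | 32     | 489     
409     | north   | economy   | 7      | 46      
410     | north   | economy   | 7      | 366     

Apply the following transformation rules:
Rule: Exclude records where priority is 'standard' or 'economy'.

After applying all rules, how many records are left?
6

Step 1: Count records to exclude
  - 2 (standard) + 2 (economy) = 4 records
Step 2: Total records: 10
Step 3: Remaining = 10 - 4 = 6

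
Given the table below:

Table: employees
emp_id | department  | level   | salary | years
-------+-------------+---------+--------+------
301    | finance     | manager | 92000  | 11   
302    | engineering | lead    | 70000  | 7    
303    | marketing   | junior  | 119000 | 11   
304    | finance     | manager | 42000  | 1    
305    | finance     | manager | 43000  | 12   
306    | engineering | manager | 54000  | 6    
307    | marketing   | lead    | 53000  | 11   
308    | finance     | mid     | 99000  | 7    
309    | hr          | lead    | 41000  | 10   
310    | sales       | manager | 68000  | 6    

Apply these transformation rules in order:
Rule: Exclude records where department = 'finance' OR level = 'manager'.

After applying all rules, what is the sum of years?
39

Step 1: Find records where department = 'finance' OR level = 'manager'
Step 2: 6 records match, summing to 43
Step 3: Original sum: 82
Step 4: Remaining sum = 82 - 43 = 39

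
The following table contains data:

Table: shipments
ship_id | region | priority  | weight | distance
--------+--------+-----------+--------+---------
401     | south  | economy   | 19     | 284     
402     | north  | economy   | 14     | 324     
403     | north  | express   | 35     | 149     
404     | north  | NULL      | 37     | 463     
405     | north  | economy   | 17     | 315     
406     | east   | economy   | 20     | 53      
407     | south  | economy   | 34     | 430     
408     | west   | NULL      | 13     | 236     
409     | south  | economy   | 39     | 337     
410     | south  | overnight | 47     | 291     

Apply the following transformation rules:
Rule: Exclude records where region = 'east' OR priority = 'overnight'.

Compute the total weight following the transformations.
208

Step 1: Find records where region = 'east' OR priority = 'overnight'
Step 2: 2 records match, summing to 67
Step 3: Original sum: 275
Step 4: Remaining sum = 275 - 67 = 208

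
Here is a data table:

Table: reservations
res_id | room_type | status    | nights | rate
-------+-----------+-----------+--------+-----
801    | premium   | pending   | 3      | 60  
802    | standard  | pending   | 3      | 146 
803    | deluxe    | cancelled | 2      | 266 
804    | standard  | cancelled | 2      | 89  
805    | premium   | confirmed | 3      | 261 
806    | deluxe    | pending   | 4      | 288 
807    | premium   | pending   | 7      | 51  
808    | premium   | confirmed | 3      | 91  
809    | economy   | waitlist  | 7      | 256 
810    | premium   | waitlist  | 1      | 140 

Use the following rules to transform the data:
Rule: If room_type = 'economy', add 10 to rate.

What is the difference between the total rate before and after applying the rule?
10

Step 1: Original sum of rate = 1648
Step 2: 1 records have room_type = 'economy'
Step 3: Each affected record changes by 10
Step 4: Total change = 1 × 10 = 10
Step 5: New sum = 1648 + 10 = 1658
Step 6: Difference = |1658 - 1648| = 10
        (Sum increased by 10)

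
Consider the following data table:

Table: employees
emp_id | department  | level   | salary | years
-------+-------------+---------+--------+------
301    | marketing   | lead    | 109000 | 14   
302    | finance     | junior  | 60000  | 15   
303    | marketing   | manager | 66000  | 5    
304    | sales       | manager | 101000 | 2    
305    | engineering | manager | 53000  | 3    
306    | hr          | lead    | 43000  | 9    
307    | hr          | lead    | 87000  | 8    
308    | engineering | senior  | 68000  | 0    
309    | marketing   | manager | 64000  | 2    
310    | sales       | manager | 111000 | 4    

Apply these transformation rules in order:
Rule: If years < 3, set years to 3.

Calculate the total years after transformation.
67

Step 1: 3 records have years < 3
Step 2: These records originally summed to 4
Step 3: After setting to minimum: 3 × 3 = 9
Step 4: Unaffected records sum: 58
Step 5: Final sum = 9 + 58 = 67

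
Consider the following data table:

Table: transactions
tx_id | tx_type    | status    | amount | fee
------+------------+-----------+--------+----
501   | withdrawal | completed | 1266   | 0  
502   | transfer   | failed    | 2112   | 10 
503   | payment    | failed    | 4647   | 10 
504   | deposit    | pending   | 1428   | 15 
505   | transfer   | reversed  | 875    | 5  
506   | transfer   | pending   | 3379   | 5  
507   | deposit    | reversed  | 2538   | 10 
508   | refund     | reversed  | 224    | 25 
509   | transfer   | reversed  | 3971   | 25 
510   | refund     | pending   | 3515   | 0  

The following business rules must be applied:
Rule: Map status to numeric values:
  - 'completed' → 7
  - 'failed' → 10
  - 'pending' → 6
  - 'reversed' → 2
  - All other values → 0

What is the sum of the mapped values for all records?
53

Step 1: Apply mapping to each record
Step 2: Count by status:
  'completed': 1 records × 7 = 7
  'failed': 2 records × 10 = 20
  'pending': 3 records × 6 = 18
  'reversed': 4 records × 2 = 8
Step 3: Sum all mapped values = 53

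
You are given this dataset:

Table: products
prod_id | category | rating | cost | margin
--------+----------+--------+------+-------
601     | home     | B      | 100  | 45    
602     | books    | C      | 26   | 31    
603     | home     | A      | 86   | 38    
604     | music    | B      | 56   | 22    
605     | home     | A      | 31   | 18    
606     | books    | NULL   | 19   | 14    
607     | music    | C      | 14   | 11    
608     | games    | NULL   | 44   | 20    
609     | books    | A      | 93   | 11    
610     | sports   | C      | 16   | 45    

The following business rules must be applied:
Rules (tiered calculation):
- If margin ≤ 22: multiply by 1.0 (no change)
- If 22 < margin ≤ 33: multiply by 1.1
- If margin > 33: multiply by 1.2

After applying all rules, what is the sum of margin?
283.7

Step 1: Tier 1 (margin ≤ 22): 6 records, sum = 96 × 1.0 = 96.0
Step 2: Tier 2 (22 < margin ≤ 33): 1 records, sum = 31 × 1.1 = 34.1
Step 3: Tier 3 (margin > 33): 3 records, sum = 128 × 1.2 = 153.6
Step 4: Final sum = 96.0 + 34.1 + 153.6 = 283.7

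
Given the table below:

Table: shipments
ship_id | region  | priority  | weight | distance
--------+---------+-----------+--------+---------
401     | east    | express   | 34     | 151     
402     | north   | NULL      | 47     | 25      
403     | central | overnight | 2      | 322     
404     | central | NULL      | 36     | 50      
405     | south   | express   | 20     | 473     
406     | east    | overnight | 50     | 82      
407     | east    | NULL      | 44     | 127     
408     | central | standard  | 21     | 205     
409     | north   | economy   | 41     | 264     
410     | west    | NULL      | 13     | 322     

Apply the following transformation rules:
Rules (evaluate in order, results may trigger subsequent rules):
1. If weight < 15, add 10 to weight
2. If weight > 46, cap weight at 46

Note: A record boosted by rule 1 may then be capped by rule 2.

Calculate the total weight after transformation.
323

Step 1: Apply rule 1 to records with weight < 15
  - 2 records get bonus of 10
  - Of these, 0 records then exceed 46 and get capped
Step 2: Apply rule 2 to records with weight > 46
  - 2 records (original) are capped
Step 3: Calculate final sum = 323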